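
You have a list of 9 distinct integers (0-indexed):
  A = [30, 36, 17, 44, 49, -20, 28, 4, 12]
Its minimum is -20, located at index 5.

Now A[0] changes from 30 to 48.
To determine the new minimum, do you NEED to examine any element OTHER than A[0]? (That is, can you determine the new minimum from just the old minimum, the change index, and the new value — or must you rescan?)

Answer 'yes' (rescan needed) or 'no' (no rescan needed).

Old min = -20 at index 5
Change at index 0: 30 -> 48
Index 0 was NOT the min. New min = min(-20, 48). No rescan of other elements needed.
Needs rescan: no

Answer: no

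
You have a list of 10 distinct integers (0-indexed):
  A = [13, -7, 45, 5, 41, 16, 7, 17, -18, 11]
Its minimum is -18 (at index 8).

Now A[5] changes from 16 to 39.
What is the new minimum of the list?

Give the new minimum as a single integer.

Old min = -18 (at index 8)
Change: A[5] 16 -> 39
Changed element was NOT the old min.
  New min = min(old_min, new_val) = min(-18, 39) = -18

Answer: -18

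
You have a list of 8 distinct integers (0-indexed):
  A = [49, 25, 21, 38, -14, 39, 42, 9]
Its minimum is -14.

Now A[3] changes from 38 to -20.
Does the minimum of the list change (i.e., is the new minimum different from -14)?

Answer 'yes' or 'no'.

Answer: yes

Derivation:
Old min = -14
Change: A[3] 38 -> -20
Changed element was NOT the min; min changes only if -20 < -14.
New min = -20; changed? yes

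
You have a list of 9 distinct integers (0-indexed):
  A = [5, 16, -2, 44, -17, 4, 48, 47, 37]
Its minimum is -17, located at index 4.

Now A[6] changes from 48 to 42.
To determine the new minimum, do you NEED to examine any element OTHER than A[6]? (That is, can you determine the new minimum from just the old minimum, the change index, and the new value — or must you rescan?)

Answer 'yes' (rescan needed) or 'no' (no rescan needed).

Old min = -17 at index 4
Change at index 6: 48 -> 42
Index 6 was NOT the min. New min = min(-17, 42). No rescan of other elements needed.
Needs rescan: no

Answer: no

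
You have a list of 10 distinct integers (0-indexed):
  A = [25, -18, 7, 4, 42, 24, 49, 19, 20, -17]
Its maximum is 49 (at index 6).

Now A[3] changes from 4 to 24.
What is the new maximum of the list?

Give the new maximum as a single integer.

Old max = 49 (at index 6)
Change: A[3] 4 -> 24
Changed element was NOT the old max.
  New max = max(old_max, new_val) = max(49, 24) = 49

Answer: 49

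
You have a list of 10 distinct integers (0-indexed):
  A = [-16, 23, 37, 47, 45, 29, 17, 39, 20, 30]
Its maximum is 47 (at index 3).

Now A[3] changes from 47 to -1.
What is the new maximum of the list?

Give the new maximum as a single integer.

Old max = 47 (at index 3)
Change: A[3] 47 -> -1
Changed element WAS the max -> may need rescan.
  Max of remaining elements: 45
  New max = max(-1, 45) = 45

Answer: 45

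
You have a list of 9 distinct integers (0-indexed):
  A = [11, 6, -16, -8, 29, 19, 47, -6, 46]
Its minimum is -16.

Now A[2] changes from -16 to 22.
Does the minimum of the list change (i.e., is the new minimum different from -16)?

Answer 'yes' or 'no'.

Old min = -16
Change: A[2] -16 -> 22
Changed element was the min; new min must be rechecked.
New min = -8; changed? yes

Answer: yes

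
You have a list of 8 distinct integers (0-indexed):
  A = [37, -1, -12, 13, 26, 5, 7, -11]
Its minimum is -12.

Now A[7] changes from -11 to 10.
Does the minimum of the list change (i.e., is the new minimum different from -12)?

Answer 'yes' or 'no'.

Old min = -12
Change: A[7] -11 -> 10
Changed element was NOT the min; min changes only if 10 < -12.
New min = -12; changed? no

Answer: no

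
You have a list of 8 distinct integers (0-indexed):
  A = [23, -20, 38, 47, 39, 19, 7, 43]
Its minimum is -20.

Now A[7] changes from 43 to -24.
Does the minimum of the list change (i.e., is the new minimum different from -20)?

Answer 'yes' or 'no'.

Answer: yes

Derivation:
Old min = -20
Change: A[7] 43 -> -24
Changed element was NOT the min; min changes only if -24 < -20.
New min = -24; changed? yes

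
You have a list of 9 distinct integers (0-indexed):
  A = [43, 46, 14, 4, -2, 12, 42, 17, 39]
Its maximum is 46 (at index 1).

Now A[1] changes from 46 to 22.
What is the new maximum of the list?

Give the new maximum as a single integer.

Answer: 43

Derivation:
Old max = 46 (at index 1)
Change: A[1] 46 -> 22
Changed element WAS the max -> may need rescan.
  Max of remaining elements: 43
  New max = max(22, 43) = 43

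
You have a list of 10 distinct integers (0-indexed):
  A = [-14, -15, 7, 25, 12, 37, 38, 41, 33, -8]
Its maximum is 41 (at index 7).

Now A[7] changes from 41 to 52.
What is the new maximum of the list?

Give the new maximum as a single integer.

Old max = 41 (at index 7)
Change: A[7] 41 -> 52
Changed element WAS the max -> may need rescan.
  Max of remaining elements: 38
  New max = max(52, 38) = 52

Answer: 52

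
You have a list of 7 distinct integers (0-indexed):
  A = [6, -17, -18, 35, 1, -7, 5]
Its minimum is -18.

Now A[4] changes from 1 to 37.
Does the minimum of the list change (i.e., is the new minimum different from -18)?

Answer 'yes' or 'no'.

Answer: no

Derivation:
Old min = -18
Change: A[4] 1 -> 37
Changed element was NOT the min; min changes only if 37 < -18.
New min = -18; changed? no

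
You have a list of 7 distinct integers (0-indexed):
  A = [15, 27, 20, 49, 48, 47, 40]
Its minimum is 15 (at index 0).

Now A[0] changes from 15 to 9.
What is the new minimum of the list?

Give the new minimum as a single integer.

Answer: 9

Derivation:
Old min = 15 (at index 0)
Change: A[0] 15 -> 9
Changed element WAS the min. Need to check: is 9 still <= all others?
  Min of remaining elements: 20
  New min = min(9, 20) = 9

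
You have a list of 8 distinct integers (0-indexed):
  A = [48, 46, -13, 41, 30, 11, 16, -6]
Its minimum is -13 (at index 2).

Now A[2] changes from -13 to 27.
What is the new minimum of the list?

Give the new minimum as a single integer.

Old min = -13 (at index 2)
Change: A[2] -13 -> 27
Changed element WAS the min. Need to check: is 27 still <= all others?
  Min of remaining elements: -6
  New min = min(27, -6) = -6

Answer: -6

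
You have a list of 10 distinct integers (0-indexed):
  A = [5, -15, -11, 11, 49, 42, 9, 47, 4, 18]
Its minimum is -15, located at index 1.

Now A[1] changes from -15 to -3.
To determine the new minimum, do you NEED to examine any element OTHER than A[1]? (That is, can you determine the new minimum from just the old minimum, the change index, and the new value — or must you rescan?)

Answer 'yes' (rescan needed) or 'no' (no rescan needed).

Old min = -15 at index 1
Change at index 1: -15 -> -3
Index 1 WAS the min and new value -3 > old min -15. Must rescan other elements to find the new min.
Needs rescan: yes

Answer: yes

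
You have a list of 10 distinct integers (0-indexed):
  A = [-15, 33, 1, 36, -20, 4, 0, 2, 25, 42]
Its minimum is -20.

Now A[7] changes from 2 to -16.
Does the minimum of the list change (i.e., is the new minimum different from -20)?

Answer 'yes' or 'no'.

Old min = -20
Change: A[7] 2 -> -16
Changed element was NOT the min; min changes only if -16 < -20.
New min = -20; changed? no

Answer: no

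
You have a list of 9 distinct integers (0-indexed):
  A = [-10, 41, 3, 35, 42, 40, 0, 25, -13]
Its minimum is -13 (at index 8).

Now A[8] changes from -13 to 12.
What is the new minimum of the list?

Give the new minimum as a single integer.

Answer: -10

Derivation:
Old min = -13 (at index 8)
Change: A[8] -13 -> 12
Changed element WAS the min. Need to check: is 12 still <= all others?
  Min of remaining elements: -10
  New min = min(12, -10) = -10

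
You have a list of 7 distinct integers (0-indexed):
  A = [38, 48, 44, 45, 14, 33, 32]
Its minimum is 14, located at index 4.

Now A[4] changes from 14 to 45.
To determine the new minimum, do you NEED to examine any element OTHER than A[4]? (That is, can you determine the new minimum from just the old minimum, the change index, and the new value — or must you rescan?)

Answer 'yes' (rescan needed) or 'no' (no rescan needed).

Old min = 14 at index 4
Change at index 4: 14 -> 45
Index 4 WAS the min and new value 45 > old min 14. Must rescan other elements to find the new min.
Needs rescan: yes

Answer: yes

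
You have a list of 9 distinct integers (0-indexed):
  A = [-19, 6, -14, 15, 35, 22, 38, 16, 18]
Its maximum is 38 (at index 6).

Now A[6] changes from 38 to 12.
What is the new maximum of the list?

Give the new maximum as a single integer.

Old max = 38 (at index 6)
Change: A[6] 38 -> 12
Changed element WAS the max -> may need rescan.
  Max of remaining elements: 35
  New max = max(12, 35) = 35

Answer: 35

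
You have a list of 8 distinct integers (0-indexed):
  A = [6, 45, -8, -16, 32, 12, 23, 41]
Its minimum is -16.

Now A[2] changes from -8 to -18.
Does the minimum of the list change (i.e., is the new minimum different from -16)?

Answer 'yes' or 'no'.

Old min = -16
Change: A[2] -8 -> -18
Changed element was NOT the min; min changes only if -18 < -16.
New min = -18; changed? yes

Answer: yes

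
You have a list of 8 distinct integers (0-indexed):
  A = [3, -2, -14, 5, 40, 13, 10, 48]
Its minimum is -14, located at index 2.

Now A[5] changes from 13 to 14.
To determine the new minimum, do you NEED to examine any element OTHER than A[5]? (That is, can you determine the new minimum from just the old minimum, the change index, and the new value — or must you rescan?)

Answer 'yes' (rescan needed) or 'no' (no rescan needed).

Answer: no

Derivation:
Old min = -14 at index 2
Change at index 5: 13 -> 14
Index 5 was NOT the min. New min = min(-14, 14). No rescan of other elements needed.
Needs rescan: no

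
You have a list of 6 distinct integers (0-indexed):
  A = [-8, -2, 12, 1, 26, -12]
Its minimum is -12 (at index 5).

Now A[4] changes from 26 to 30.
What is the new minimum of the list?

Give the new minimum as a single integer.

Answer: -12

Derivation:
Old min = -12 (at index 5)
Change: A[4] 26 -> 30
Changed element was NOT the old min.
  New min = min(old_min, new_val) = min(-12, 30) = -12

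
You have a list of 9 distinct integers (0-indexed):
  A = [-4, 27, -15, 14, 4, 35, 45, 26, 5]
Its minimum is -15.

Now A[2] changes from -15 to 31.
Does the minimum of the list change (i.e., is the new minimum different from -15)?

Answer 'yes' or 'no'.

Answer: yes

Derivation:
Old min = -15
Change: A[2] -15 -> 31
Changed element was the min; new min must be rechecked.
New min = -4; changed? yes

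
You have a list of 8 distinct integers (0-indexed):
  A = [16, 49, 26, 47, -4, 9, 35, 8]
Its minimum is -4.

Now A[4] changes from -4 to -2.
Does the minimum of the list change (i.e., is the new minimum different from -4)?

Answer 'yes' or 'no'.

Old min = -4
Change: A[4] -4 -> -2
Changed element was the min; new min must be rechecked.
New min = -2; changed? yes

Answer: yes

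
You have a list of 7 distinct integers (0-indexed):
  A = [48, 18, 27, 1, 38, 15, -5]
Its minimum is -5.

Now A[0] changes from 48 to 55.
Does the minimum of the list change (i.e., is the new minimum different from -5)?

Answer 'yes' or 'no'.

Old min = -5
Change: A[0] 48 -> 55
Changed element was NOT the min; min changes only if 55 < -5.
New min = -5; changed? no

Answer: no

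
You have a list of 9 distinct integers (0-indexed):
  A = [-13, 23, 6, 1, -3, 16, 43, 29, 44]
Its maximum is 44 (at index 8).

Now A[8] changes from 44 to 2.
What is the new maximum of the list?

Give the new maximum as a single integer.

Old max = 44 (at index 8)
Change: A[8] 44 -> 2
Changed element WAS the max -> may need rescan.
  Max of remaining elements: 43
  New max = max(2, 43) = 43

Answer: 43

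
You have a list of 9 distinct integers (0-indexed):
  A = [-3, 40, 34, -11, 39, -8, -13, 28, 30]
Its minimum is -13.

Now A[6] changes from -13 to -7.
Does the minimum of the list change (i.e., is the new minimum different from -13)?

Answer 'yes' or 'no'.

Answer: yes

Derivation:
Old min = -13
Change: A[6] -13 -> -7
Changed element was the min; new min must be rechecked.
New min = -11; changed? yes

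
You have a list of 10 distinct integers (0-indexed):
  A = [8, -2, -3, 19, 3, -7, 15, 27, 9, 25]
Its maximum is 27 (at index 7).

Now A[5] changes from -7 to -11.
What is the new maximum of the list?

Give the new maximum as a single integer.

Answer: 27

Derivation:
Old max = 27 (at index 7)
Change: A[5] -7 -> -11
Changed element was NOT the old max.
  New max = max(old_max, new_val) = max(27, -11) = 27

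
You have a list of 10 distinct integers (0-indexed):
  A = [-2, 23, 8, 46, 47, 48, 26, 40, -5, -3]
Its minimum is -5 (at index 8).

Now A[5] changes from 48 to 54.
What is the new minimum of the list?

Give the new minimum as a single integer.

Answer: -5

Derivation:
Old min = -5 (at index 8)
Change: A[5] 48 -> 54
Changed element was NOT the old min.
  New min = min(old_min, new_val) = min(-5, 54) = -5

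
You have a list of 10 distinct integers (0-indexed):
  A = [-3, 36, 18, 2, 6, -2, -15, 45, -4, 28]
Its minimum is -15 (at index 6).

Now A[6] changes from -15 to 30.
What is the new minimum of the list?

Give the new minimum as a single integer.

Answer: -4

Derivation:
Old min = -15 (at index 6)
Change: A[6] -15 -> 30
Changed element WAS the min. Need to check: is 30 still <= all others?
  Min of remaining elements: -4
  New min = min(30, -4) = -4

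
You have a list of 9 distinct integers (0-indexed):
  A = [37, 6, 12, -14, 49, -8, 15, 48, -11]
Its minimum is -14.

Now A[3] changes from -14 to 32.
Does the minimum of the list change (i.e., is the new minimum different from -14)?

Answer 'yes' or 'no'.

Old min = -14
Change: A[3] -14 -> 32
Changed element was the min; new min must be rechecked.
New min = -11; changed? yes

Answer: yes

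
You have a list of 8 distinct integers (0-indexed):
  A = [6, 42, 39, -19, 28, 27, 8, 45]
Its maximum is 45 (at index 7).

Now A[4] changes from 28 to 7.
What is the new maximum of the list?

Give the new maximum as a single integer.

Old max = 45 (at index 7)
Change: A[4] 28 -> 7
Changed element was NOT the old max.
  New max = max(old_max, new_val) = max(45, 7) = 45

Answer: 45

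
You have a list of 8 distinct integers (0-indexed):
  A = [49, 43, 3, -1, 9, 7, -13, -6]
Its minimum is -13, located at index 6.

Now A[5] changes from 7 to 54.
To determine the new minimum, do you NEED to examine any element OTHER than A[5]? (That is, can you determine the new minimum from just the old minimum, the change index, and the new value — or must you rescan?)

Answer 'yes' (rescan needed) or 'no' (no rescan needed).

Answer: no

Derivation:
Old min = -13 at index 6
Change at index 5: 7 -> 54
Index 5 was NOT the min. New min = min(-13, 54). No rescan of other elements needed.
Needs rescan: no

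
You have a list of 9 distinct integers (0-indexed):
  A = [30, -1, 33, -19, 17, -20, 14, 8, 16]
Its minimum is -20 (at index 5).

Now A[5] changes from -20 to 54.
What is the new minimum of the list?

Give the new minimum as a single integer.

Answer: -19

Derivation:
Old min = -20 (at index 5)
Change: A[5] -20 -> 54
Changed element WAS the min. Need to check: is 54 still <= all others?
  Min of remaining elements: -19
  New min = min(54, -19) = -19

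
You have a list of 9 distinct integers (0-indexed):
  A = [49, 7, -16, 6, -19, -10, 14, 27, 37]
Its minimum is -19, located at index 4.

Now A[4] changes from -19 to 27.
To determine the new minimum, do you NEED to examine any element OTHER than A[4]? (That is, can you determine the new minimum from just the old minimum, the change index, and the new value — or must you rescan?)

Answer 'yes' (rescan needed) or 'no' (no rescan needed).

Answer: yes

Derivation:
Old min = -19 at index 4
Change at index 4: -19 -> 27
Index 4 WAS the min and new value 27 > old min -19. Must rescan other elements to find the new min.
Needs rescan: yes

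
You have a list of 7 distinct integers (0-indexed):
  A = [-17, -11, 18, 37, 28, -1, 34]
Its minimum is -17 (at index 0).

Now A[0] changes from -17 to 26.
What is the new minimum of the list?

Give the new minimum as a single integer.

Old min = -17 (at index 0)
Change: A[0] -17 -> 26
Changed element WAS the min. Need to check: is 26 still <= all others?
  Min of remaining elements: -11
  New min = min(26, -11) = -11

Answer: -11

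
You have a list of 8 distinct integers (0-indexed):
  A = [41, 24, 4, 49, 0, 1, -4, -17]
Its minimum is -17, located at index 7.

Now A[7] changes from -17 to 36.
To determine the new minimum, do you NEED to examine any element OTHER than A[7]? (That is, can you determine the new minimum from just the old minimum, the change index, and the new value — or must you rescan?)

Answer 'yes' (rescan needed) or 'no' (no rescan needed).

Old min = -17 at index 7
Change at index 7: -17 -> 36
Index 7 WAS the min and new value 36 > old min -17. Must rescan other elements to find the new min.
Needs rescan: yes

Answer: yes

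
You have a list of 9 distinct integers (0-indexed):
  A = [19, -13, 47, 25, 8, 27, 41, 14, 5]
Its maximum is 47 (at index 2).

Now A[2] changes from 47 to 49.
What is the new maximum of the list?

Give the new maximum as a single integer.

Answer: 49

Derivation:
Old max = 47 (at index 2)
Change: A[2] 47 -> 49
Changed element WAS the max -> may need rescan.
  Max of remaining elements: 41
  New max = max(49, 41) = 49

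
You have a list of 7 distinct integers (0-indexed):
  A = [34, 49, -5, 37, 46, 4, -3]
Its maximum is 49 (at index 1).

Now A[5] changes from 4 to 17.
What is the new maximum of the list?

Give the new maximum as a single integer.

Answer: 49

Derivation:
Old max = 49 (at index 1)
Change: A[5] 4 -> 17
Changed element was NOT the old max.
  New max = max(old_max, new_val) = max(49, 17) = 49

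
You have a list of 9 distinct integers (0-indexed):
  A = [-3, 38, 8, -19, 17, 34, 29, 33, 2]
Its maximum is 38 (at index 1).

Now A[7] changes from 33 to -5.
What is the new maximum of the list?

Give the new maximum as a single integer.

Old max = 38 (at index 1)
Change: A[7] 33 -> -5
Changed element was NOT the old max.
  New max = max(old_max, new_val) = max(38, -5) = 38

Answer: 38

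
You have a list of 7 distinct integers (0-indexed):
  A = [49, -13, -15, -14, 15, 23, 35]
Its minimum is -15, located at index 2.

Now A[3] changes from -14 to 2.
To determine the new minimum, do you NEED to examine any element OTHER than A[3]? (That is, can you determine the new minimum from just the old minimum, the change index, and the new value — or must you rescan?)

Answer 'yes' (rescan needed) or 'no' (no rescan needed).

Answer: no

Derivation:
Old min = -15 at index 2
Change at index 3: -14 -> 2
Index 3 was NOT the min. New min = min(-15, 2). No rescan of other elements needed.
Needs rescan: no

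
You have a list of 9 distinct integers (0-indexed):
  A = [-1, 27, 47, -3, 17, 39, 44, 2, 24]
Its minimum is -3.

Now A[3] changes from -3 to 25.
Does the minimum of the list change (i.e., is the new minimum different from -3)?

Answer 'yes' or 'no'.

Answer: yes

Derivation:
Old min = -3
Change: A[3] -3 -> 25
Changed element was the min; new min must be rechecked.
New min = -1; changed? yes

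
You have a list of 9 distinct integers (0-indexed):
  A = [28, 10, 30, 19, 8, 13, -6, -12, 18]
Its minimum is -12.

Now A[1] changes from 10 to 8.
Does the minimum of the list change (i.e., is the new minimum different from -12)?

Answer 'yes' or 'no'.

Old min = -12
Change: A[1] 10 -> 8
Changed element was NOT the min; min changes only if 8 < -12.
New min = -12; changed? no

Answer: no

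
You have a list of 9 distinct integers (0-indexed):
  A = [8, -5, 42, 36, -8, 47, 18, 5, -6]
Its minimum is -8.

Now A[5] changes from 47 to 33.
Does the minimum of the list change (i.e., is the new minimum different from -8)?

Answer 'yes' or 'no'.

Answer: no

Derivation:
Old min = -8
Change: A[5] 47 -> 33
Changed element was NOT the min; min changes only if 33 < -8.
New min = -8; changed? no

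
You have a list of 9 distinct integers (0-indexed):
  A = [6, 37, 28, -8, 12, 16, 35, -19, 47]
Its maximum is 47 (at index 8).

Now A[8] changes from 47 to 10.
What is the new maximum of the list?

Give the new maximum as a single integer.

Old max = 47 (at index 8)
Change: A[8] 47 -> 10
Changed element WAS the max -> may need rescan.
  Max of remaining elements: 37
  New max = max(10, 37) = 37

Answer: 37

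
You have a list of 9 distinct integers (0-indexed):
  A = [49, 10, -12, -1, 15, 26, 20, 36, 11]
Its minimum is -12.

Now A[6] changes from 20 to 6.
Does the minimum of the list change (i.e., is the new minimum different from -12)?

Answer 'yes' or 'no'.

Answer: no

Derivation:
Old min = -12
Change: A[6] 20 -> 6
Changed element was NOT the min; min changes only if 6 < -12.
New min = -12; changed? no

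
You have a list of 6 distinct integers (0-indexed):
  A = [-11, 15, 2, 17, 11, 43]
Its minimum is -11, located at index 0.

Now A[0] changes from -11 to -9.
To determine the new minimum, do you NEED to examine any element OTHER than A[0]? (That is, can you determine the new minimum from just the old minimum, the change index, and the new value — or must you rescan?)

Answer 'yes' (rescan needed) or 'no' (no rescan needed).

Answer: yes

Derivation:
Old min = -11 at index 0
Change at index 0: -11 -> -9
Index 0 WAS the min and new value -9 > old min -11. Must rescan other elements to find the new min.
Needs rescan: yes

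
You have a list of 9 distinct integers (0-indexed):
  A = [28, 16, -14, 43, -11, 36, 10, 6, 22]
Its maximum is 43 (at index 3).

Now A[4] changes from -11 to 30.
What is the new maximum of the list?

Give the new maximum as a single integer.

Old max = 43 (at index 3)
Change: A[4] -11 -> 30
Changed element was NOT the old max.
  New max = max(old_max, new_val) = max(43, 30) = 43

Answer: 43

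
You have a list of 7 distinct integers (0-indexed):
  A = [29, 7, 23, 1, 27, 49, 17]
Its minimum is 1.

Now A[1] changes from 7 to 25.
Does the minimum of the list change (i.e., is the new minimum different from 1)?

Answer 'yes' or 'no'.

Old min = 1
Change: A[1] 7 -> 25
Changed element was NOT the min; min changes only if 25 < 1.
New min = 1; changed? no

Answer: no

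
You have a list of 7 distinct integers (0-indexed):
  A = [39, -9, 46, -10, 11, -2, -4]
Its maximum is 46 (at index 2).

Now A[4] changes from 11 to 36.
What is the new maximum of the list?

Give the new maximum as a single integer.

Answer: 46

Derivation:
Old max = 46 (at index 2)
Change: A[4] 11 -> 36
Changed element was NOT the old max.
  New max = max(old_max, new_val) = max(46, 36) = 46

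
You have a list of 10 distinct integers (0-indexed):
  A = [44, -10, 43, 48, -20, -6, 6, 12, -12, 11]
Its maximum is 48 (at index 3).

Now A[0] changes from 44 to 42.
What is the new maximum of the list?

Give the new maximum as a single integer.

Answer: 48

Derivation:
Old max = 48 (at index 3)
Change: A[0] 44 -> 42
Changed element was NOT the old max.
  New max = max(old_max, new_val) = max(48, 42) = 48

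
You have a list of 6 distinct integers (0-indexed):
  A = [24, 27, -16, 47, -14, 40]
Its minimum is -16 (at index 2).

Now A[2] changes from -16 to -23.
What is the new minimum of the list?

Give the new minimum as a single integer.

Old min = -16 (at index 2)
Change: A[2] -16 -> -23
Changed element WAS the min. Need to check: is -23 still <= all others?
  Min of remaining elements: -14
  New min = min(-23, -14) = -23

Answer: -23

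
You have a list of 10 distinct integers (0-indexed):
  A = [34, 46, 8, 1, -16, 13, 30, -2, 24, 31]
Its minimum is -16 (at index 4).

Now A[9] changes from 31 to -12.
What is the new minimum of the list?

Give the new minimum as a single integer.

Answer: -16

Derivation:
Old min = -16 (at index 4)
Change: A[9] 31 -> -12
Changed element was NOT the old min.
  New min = min(old_min, new_val) = min(-16, -12) = -16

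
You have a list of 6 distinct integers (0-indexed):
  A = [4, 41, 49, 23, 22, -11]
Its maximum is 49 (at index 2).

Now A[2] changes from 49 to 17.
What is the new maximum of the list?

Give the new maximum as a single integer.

Old max = 49 (at index 2)
Change: A[2] 49 -> 17
Changed element WAS the max -> may need rescan.
  Max of remaining elements: 41
  New max = max(17, 41) = 41

Answer: 41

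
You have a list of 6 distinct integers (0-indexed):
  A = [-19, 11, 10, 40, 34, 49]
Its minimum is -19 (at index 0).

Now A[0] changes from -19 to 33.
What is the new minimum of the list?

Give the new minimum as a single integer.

Old min = -19 (at index 0)
Change: A[0] -19 -> 33
Changed element WAS the min. Need to check: is 33 still <= all others?
  Min of remaining elements: 10
  New min = min(33, 10) = 10

Answer: 10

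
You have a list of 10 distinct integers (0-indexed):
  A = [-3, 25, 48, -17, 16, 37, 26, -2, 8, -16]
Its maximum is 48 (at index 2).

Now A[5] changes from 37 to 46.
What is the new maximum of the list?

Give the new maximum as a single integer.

Old max = 48 (at index 2)
Change: A[5] 37 -> 46
Changed element was NOT the old max.
  New max = max(old_max, new_val) = max(48, 46) = 48

Answer: 48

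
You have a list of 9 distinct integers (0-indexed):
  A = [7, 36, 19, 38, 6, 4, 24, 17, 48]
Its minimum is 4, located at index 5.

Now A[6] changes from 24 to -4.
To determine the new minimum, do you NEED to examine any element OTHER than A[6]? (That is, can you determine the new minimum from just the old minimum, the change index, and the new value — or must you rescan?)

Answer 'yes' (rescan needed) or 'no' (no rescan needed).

Answer: no

Derivation:
Old min = 4 at index 5
Change at index 6: 24 -> -4
Index 6 was NOT the min. New min = min(4, -4). No rescan of other elements needed.
Needs rescan: no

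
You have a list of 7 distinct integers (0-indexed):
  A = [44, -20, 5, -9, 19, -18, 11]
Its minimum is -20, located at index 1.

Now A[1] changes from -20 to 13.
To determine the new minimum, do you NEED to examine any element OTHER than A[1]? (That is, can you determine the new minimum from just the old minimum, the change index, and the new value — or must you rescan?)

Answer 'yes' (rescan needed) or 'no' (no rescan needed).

Old min = -20 at index 1
Change at index 1: -20 -> 13
Index 1 WAS the min and new value 13 > old min -20. Must rescan other elements to find the new min.
Needs rescan: yes

Answer: yes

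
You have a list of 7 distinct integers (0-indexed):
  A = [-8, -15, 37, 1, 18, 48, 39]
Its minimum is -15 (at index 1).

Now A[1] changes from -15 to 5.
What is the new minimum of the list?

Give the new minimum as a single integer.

Old min = -15 (at index 1)
Change: A[1] -15 -> 5
Changed element WAS the min. Need to check: is 5 still <= all others?
  Min of remaining elements: -8
  New min = min(5, -8) = -8

Answer: -8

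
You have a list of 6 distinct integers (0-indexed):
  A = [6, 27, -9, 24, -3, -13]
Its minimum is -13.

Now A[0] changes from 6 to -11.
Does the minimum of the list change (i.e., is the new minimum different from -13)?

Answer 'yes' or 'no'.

Answer: no

Derivation:
Old min = -13
Change: A[0] 6 -> -11
Changed element was NOT the min; min changes only if -11 < -13.
New min = -13; changed? no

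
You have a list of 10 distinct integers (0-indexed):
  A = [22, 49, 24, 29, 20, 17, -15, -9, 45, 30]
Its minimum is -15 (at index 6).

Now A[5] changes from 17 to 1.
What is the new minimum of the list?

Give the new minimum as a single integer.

Answer: -15

Derivation:
Old min = -15 (at index 6)
Change: A[5] 17 -> 1
Changed element was NOT the old min.
  New min = min(old_min, new_val) = min(-15, 1) = -15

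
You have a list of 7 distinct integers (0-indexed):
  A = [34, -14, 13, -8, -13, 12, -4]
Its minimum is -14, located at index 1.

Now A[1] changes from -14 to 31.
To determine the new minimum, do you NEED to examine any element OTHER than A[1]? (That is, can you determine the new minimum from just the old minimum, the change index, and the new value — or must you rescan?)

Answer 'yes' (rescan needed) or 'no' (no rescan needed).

Answer: yes

Derivation:
Old min = -14 at index 1
Change at index 1: -14 -> 31
Index 1 WAS the min and new value 31 > old min -14. Must rescan other elements to find the new min.
Needs rescan: yes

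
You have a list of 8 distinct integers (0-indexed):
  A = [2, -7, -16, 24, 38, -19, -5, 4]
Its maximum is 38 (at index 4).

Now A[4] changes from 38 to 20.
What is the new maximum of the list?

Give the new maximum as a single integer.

Answer: 24

Derivation:
Old max = 38 (at index 4)
Change: A[4] 38 -> 20
Changed element WAS the max -> may need rescan.
  Max of remaining elements: 24
  New max = max(20, 24) = 24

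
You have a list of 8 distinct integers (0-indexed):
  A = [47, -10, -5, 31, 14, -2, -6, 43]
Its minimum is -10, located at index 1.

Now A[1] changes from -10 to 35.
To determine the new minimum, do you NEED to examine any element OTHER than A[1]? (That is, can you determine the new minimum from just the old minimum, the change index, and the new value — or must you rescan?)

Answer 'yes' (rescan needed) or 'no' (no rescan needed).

Old min = -10 at index 1
Change at index 1: -10 -> 35
Index 1 WAS the min and new value 35 > old min -10. Must rescan other elements to find the new min.
Needs rescan: yes

Answer: yes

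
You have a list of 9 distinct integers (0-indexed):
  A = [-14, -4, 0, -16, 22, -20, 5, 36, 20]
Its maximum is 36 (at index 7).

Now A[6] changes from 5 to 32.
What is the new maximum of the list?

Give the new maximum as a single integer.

Old max = 36 (at index 7)
Change: A[6] 5 -> 32
Changed element was NOT the old max.
  New max = max(old_max, new_val) = max(36, 32) = 36

Answer: 36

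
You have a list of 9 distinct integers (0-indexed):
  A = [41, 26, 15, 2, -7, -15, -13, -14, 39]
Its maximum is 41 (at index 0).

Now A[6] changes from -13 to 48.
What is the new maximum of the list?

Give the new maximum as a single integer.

Old max = 41 (at index 0)
Change: A[6] -13 -> 48
Changed element was NOT the old max.
  New max = max(old_max, new_val) = max(41, 48) = 48

Answer: 48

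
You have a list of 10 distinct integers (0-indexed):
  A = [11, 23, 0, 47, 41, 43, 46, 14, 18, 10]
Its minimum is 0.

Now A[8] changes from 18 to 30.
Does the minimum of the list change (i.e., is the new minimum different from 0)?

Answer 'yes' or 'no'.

Answer: no

Derivation:
Old min = 0
Change: A[8] 18 -> 30
Changed element was NOT the min; min changes only if 30 < 0.
New min = 0; changed? no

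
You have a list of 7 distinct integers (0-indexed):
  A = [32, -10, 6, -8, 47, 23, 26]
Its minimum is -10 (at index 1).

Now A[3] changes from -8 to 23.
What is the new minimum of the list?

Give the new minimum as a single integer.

Old min = -10 (at index 1)
Change: A[3] -8 -> 23
Changed element was NOT the old min.
  New min = min(old_min, new_val) = min(-10, 23) = -10

Answer: -10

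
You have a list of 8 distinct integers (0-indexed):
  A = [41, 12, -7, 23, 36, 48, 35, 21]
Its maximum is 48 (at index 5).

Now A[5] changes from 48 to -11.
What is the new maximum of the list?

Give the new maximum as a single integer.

Answer: 41

Derivation:
Old max = 48 (at index 5)
Change: A[5] 48 -> -11
Changed element WAS the max -> may need rescan.
  Max of remaining elements: 41
  New max = max(-11, 41) = 41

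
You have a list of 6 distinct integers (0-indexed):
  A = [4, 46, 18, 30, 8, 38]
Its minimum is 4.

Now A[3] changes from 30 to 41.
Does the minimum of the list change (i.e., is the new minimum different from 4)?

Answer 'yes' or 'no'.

Old min = 4
Change: A[3] 30 -> 41
Changed element was NOT the min; min changes only if 41 < 4.
New min = 4; changed? no

Answer: no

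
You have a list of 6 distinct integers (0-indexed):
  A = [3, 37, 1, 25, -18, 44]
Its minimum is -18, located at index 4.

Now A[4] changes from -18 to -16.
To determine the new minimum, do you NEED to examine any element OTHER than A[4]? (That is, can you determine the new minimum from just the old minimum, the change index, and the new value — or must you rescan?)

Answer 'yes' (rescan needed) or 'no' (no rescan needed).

Answer: yes

Derivation:
Old min = -18 at index 4
Change at index 4: -18 -> -16
Index 4 WAS the min and new value -16 > old min -18. Must rescan other elements to find the new min.
Needs rescan: yes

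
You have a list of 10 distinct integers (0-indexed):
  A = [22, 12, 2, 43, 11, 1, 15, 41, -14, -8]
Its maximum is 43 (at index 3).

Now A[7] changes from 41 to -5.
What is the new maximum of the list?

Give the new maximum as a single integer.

Answer: 43

Derivation:
Old max = 43 (at index 3)
Change: A[7] 41 -> -5
Changed element was NOT the old max.
  New max = max(old_max, new_val) = max(43, -5) = 43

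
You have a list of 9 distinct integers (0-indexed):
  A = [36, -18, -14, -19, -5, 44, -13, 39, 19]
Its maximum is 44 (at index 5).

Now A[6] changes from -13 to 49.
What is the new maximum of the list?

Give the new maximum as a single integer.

Answer: 49

Derivation:
Old max = 44 (at index 5)
Change: A[6] -13 -> 49
Changed element was NOT the old max.
  New max = max(old_max, new_val) = max(44, 49) = 49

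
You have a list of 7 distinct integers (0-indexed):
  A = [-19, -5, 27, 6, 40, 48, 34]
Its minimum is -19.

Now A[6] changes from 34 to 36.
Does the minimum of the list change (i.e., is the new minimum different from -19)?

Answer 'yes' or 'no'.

Answer: no

Derivation:
Old min = -19
Change: A[6] 34 -> 36
Changed element was NOT the min; min changes only if 36 < -19.
New min = -19; changed? no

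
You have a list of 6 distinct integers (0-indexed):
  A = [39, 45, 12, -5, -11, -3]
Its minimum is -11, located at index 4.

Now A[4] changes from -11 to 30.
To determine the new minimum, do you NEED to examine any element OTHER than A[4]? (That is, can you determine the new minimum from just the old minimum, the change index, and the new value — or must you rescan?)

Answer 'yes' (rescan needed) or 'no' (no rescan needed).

Old min = -11 at index 4
Change at index 4: -11 -> 30
Index 4 WAS the min and new value 30 > old min -11. Must rescan other elements to find the new min.
Needs rescan: yes

Answer: yes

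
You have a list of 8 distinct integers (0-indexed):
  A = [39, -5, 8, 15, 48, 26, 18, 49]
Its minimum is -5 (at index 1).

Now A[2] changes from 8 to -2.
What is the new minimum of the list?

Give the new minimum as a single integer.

Old min = -5 (at index 1)
Change: A[2] 8 -> -2
Changed element was NOT the old min.
  New min = min(old_min, new_val) = min(-5, -2) = -5

Answer: -5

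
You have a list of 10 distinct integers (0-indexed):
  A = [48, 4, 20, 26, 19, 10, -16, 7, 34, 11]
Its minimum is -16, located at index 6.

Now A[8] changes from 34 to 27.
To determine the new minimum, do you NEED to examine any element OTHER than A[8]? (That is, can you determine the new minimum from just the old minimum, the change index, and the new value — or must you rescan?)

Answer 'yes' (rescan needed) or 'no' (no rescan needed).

Answer: no

Derivation:
Old min = -16 at index 6
Change at index 8: 34 -> 27
Index 8 was NOT the min. New min = min(-16, 27). No rescan of other elements needed.
Needs rescan: no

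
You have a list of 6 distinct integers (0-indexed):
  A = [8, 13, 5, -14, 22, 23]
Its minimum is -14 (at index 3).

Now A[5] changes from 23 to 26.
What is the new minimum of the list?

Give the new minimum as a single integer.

Answer: -14

Derivation:
Old min = -14 (at index 3)
Change: A[5] 23 -> 26
Changed element was NOT the old min.
  New min = min(old_min, new_val) = min(-14, 26) = -14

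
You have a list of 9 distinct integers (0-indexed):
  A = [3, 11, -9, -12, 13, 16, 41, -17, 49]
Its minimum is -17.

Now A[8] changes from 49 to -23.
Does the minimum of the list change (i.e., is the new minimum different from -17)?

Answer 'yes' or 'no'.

Old min = -17
Change: A[8] 49 -> -23
Changed element was NOT the min; min changes only if -23 < -17.
New min = -23; changed? yes

Answer: yes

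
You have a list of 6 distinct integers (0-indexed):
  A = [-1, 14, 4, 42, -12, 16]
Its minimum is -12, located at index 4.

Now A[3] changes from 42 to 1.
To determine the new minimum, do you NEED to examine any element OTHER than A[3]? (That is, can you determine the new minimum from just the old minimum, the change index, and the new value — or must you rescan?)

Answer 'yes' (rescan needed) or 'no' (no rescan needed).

Answer: no

Derivation:
Old min = -12 at index 4
Change at index 3: 42 -> 1
Index 3 was NOT the min. New min = min(-12, 1). No rescan of other elements needed.
Needs rescan: no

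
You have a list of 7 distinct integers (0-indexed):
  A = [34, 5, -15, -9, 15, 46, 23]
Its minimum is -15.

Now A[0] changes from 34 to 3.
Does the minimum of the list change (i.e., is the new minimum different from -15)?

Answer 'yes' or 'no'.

Answer: no

Derivation:
Old min = -15
Change: A[0] 34 -> 3
Changed element was NOT the min; min changes only if 3 < -15.
New min = -15; changed? no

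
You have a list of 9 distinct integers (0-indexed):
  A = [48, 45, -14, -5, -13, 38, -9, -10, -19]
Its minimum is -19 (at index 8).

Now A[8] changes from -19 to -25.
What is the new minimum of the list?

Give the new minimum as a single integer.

Answer: -25

Derivation:
Old min = -19 (at index 8)
Change: A[8] -19 -> -25
Changed element WAS the min. Need to check: is -25 still <= all others?
  Min of remaining elements: -14
  New min = min(-25, -14) = -25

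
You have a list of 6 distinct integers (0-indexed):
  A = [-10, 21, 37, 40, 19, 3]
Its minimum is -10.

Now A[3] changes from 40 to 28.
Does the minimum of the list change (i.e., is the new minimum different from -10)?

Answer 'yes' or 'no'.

Answer: no

Derivation:
Old min = -10
Change: A[3] 40 -> 28
Changed element was NOT the min; min changes only if 28 < -10.
New min = -10; changed? no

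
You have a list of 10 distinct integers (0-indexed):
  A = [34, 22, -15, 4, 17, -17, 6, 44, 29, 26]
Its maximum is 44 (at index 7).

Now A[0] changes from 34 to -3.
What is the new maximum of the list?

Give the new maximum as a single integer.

Answer: 44

Derivation:
Old max = 44 (at index 7)
Change: A[0] 34 -> -3
Changed element was NOT the old max.
  New max = max(old_max, new_val) = max(44, -3) = 44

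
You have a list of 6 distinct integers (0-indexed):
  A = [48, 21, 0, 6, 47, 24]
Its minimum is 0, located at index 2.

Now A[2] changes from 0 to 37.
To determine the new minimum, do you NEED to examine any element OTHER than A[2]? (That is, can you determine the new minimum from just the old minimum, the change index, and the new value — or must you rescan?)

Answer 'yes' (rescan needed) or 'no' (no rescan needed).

Old min = 0 at index 2
Change at index 2: 0 -> 37
Index 2 WAS the min and new value 37 > old min 0. Must rescan other elements to find the new min.
Needs rescan: yes

Answer: yes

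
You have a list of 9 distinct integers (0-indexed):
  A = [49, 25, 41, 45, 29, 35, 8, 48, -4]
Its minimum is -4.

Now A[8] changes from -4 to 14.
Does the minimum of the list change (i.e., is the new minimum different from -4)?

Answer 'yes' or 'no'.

Answer: yes

Derivation:
Old min = -4
Change: A[8] -4 -> 14
Changed element was the min; new min must be rechecked.
New min = 8; changed? yes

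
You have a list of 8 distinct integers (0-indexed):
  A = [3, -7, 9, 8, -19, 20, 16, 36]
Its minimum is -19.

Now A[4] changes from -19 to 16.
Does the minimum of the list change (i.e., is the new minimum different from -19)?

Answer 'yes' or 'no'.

Answer: yes

Derivation:
Old min = -19
Change: A[4] -19 -> 16
Changed element was the min; new min must be rechecked.
New min = -7; changed? yes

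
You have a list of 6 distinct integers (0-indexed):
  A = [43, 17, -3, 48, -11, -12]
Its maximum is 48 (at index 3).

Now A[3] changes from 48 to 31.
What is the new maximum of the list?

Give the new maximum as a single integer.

Answer: 43

Derivation:
Old max = 48 (at index 3)
Change: A[3] 48 -> 31
Changed element WAS the max -> may need rescan.
  Max of remaining elements: 43
  New max = max(31, 43) = 43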